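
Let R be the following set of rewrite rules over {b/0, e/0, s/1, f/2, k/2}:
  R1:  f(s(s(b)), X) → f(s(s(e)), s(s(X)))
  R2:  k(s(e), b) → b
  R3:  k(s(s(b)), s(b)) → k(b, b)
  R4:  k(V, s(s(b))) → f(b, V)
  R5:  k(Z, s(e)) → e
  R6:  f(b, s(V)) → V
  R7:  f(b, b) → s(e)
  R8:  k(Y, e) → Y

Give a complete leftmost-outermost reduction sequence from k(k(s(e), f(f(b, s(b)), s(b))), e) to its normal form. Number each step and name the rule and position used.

b

1. k(k(s(e), f(f(b, s(b)), s(b))), e)  →  k(s(e), f(f(b, s(b)), s(b)))   [R8 at ε]
2. k(s(e), f(f(b, s(b)), s(b)))  →  k(s(e), f(b, s(b)))   [R6 at 2.1]
3. k(s(e), f(b, s(b)))  →  k(s(e), b)   [R6 at 2]
4. k(s(e), b)  →  b   [R2 at ε]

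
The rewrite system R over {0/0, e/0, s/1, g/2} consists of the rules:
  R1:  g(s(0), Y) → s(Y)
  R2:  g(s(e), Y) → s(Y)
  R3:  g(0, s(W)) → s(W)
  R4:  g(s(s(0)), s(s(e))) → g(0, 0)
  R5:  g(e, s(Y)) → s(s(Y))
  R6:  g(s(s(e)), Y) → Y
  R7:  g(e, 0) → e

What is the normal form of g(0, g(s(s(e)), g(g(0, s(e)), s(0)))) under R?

s(s(0))

1. g(0, g(s(s(e)), g(g(0, s(e)), s(0))))  →  g(0, g(g(0, s(e)), s(0)))   [R6 at 2]
2. g(0, g(g(0, s(e)), s(0)))  →  g(0, g(s(e), s(0)))   [R3 at 2.1]
3. g(0, g(s(e), s(0)))  →  g(0, s(s(0)))   [R2 at 2]
4. g(0, s(s(0)))  →  s(s(0))   [R3 at ε]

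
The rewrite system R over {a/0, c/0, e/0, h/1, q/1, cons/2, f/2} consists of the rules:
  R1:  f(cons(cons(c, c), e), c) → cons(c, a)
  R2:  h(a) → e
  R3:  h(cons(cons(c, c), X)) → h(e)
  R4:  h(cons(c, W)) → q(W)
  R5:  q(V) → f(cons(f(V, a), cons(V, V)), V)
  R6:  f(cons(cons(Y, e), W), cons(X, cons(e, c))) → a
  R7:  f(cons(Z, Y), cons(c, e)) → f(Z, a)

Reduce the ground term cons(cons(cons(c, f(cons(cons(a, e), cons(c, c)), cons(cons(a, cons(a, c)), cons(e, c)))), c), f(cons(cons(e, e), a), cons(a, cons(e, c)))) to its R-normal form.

cons(cons(cons(c, a), c), a)

1. cons(cons(cons(c, f(cons(cons(a, e), cons(c, c)), cons(cons(a, cons(a, c)), cons(e, c)))), c), f(cons(cons(e, e), a), cons(a, cons(e, c))))  →  cons(cons(cons(c, a), c), f(cons(cons(e, e), a), cons(a, cons(e, c))))   [R6 at 1.1.2]
2. cons(cons(cons(c, a), c), f(cons(cons(e, e), a), cons(a, cons(e, c))))  →  cons(cons(cons(c, a), c), a)   [R6 at 2]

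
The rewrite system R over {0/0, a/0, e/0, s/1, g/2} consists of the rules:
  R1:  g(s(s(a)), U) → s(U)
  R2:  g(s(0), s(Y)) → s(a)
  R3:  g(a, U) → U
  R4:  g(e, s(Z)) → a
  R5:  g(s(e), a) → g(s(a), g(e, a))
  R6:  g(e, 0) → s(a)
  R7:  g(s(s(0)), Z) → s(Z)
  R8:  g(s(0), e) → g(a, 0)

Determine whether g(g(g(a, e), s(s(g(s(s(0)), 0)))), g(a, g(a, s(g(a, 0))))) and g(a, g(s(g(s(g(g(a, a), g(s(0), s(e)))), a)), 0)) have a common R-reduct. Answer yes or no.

yes — NF(t₁) = s(0), NF(t₂) = s(0)

Reduce t₁ = g(g(g(a, e), s(s(g(s(s(0)), 0)))), g(a, g(a, s(g(a, 0))))):
1. g(g(g(a, e), s(s(g(s(s(0)), 0)))), g(a, g(a, s(g(a, 0)))))  →  g(g(e, s(s(g(s(s(0)), 0)))), g(a, g(a, s(g(a, 0)))))   [R3 at 1.1]
2. g(g(e, s(s(g(s(s(0)), 0)))), g(a, g(a, s(g(a, 0)))))  →  g(a, g(a, g(a, s(g(a, 0)))))   [R4 at 1]
3. g(a, g(a, g(a, s(g(a, 0)))))  →  g(a, g(a, s(g(a, 0))))   [R3 at ε]
4. g(a, g(a, s(g(a, 0))))  →  g(a, s(g(a, 0)))   [R3 at ε]
5. g(a, s(g(a, 0)))  →  s(g(a, 0))   [R3 at ε]
6. s(g(a, 0))  →  s(0)   [R3 at 1]

Reduce t₂ = g(a, g(s(g(s(g(g(a, a), g(s(0), s(e)))), a)), 0)):
1. g(a, g(s(g(s(g(g(a, a), g(s(0), s(e)))), a)), 0))  →  g(s(g(s(g(g(a, a), g(s(0), s(e)))), a)), 0)   [R3 at ε]
2. g(s(g(s(g(g(a, a), g(s(0), s(e)))), a)), 0)  →  g(s(g(s(g(a, g(s(0), s(e)))), a)), 0)   [R3 at 1.1.1.1.1]
3. g(s(g(s(g(a, g(s(0), s(e)))), a)), 0)  →  g(s(g(s(g(s(0), s(e))), a)), 0)   [R3 at 1.1.1.1]
4. g(s(g(s(g(s(0), s(e))), a)), 0)  →  g(s(g(s(s(a)), a)), 0)   [R2 at 1.1.1.1]
5. g(s(g(s(s(a)), a)), 0)  →  g(s(s(a)), 0)   [R1 at 1.1]
6. g(s(s(a)), 0)  →  s(0)   [R1 at ε]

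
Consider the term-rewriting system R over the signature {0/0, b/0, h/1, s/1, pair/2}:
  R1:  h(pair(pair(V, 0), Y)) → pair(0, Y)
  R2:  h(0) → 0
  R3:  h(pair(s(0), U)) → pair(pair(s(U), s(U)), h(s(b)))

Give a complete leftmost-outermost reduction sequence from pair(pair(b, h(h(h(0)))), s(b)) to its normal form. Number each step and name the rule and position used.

1. pair(pair(b, h(h(h(0)))), s(b))  →  pair(pair(b, h(h(0))), s(b))   [R2 at 1.2.1.1]
2. pair(pair(b, h(h(0))), s(b))  →  pair(pair(b, h(0)), s(b))   [R2 at 1.2.1]
3. pair(pair(b, h(0)), s(b))  →  pair(pair(b, 0), s(b))   [R2 at 1.2]

pair(pair(b, 0), s(b))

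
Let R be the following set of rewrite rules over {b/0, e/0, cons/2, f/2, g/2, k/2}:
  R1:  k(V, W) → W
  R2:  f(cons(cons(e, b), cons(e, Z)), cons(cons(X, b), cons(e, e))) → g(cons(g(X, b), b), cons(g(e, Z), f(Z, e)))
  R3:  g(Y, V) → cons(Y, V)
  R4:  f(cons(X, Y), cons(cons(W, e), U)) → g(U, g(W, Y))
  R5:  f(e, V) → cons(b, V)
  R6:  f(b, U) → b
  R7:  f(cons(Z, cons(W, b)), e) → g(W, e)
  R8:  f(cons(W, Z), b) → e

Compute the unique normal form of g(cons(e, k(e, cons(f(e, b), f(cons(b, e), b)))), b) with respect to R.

1. g(cons(e, k(e, cons(f(e, b), f(cons(b, e), b)))), b)  →  cons(cons(e, k(e, cons(f(e, b), f(cons(b, e), b)))), b)   [R3 at ε]
2. cons(cons(e, k(e, cons(f(e, b), f(cons(b, e), b)))), b)  →  cons(cons(e, cons(f(e, b), f(cons(b, e), b))), b)   [R1 at 1.2]
3. cons(cons(e, cons(f(e, b), f(cons(b, e), b))), b)  →  cons(cons(e, cons(cons(b, b), f(cons(b, e), b))), b)   [R5 at 1.2.1]
4. cons(cons(e, cons(cons(b, b), f(cons(b, e), b))), b)  →  cons(cons(e, cons(cons(b, b), e)), b)   [R8 at 1.2.2]

cons(cons(e, cons(cons(b, b), e)), b)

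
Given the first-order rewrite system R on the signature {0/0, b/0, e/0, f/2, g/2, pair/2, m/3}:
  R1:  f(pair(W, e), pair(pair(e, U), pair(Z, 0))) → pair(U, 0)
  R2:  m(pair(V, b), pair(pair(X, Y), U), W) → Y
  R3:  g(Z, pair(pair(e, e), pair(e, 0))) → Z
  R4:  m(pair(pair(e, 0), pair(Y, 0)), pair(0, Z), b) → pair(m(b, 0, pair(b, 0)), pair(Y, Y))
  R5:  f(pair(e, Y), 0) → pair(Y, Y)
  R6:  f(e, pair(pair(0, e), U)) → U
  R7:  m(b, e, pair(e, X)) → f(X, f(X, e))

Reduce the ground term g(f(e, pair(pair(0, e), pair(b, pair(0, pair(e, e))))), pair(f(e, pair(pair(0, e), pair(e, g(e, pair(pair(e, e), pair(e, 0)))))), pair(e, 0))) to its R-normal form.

1. g(f(e, pair(pair(0, e), pair(b, pair(0, pair(e, e))))), pair(f(e, pair(pair(0, e), pair(e, g(e, pair(pair(e, e), pair(e, 0)))))), pair(e, 0)))  →  g(pair(b, pair(0, pair(e, e))), pair(f(e, pair(pair(0, e), pair(e, g(e, pair(pair(e, e), pair(e, 0)))))), pair(e, 0)))   [R6 at 1]
2. g(pair(b, pair(0, pair(e, e))), pair(f(e, pair(pair(0, e), pair(e, g(e, pair(pair(e, e), pair(e, 0)))))), pair(e, 0)))  →  g(pair(b, pair(0, pair(e, e))), pair(pair(e, g(e, pair(pair(e, e), pair(e, 0)))), pair(e, 0)))   [R6 at 2.1]
3. g(pair(b, pair(0, pair(e, e))), pair(pair(e, g(e, pair(pair(e, e), pair(e, 0)))), pair(e, 0)))  →  g(pair(b, pair(0, pair(e, e))), pair(pair(e, e), pair(e, 0)))   [R3 at 2.1.2]
4. g(pair(b, pair(0, pair(e, e))), pair(pair(e, e), pair(e, 0)))  →  pair(b, pair(0, pair(e, e)))   [R3 at ε]

pair(b, pair(0, pair(e, e)))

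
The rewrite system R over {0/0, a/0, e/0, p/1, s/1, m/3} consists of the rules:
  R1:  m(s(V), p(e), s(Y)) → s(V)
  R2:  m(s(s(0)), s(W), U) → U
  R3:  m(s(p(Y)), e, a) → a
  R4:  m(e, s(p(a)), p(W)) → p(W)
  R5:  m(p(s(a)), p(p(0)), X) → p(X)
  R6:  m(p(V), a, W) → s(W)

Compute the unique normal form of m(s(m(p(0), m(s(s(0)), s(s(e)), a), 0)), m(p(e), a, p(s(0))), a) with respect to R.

1. m(s(m(p(0), m(s(s(0)), s(s(e)), a), 0)), m(p(e), a, p(s(0))), a)  →  m(s(m(p(0), a, 0)), m(p(e), a, p(s(0))), a)   [R2 at 1.1.2]
2. m(s(m(p(0), a, 0)), m(p(e), a, p(s(0))), a)  →  m(s(s(0)), m(p(e), a, p(s(0))), a)   [R6 at 1.1]
3. m(s(s(0)), m(p(e), a, p(s(0))), a)  →  m(s(s(0)), s(p(s(0))), a)   [R6 at 2]
4. m(s(s(0)), s(p(s(0))), a)  →  a   [R2 at ε]

a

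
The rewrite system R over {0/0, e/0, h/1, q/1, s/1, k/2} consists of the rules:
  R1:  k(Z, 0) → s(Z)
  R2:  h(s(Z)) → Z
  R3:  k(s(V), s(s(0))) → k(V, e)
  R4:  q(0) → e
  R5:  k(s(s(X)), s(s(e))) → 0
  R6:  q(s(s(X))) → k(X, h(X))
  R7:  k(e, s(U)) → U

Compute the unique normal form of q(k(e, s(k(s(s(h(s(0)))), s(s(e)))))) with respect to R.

e

1. q(k(e, s(k(s(s(h(s(0)))), s(s(e))))))  →  q(k(s(s(h(s(0)))), s(s(e))))   [R7 at 1]
2. q(k(s(s(h(s(0)))), s(s(e))))  →  q(0)   [R5 at 1]
3. q(0)  →  e   [R4 at ε]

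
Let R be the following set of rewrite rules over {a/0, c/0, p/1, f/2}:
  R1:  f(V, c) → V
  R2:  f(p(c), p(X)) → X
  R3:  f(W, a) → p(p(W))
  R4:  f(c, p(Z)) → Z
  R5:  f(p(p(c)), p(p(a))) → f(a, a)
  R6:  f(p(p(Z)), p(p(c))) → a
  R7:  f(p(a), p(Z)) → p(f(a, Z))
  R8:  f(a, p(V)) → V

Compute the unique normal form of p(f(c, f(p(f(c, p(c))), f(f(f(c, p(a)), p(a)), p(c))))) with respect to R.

1. p(f(c, f(p(f(c, p(c))), f(f(f(c, p(a)), p(a)), p(c)))))  →  p(f(c, f(p(c), f(f(f(c, p(a)), p(a)), p(c)))))   [R4 at 1.2.1.1]
2. p(f(c, f(p(c), f(f(f(c, p(a)), p(a)), p(c)))))  →  p(f(c, f(p(c), f(f(a, p(a)), p(c)))))   [R4 at 1.2.2.1.1]
3. p(f(c, f(p(c), f(f(a, p(a)), p(c)))))  →  p(f(c, f(p(c), f(a, p(c)))))   [R8 at 1.2.2.1]
4. p(f(c, f(p(c), f(a, p(c)))))  →  p(f(c, f(p(c), c)))   [R8 at 1.2.2]
5. p(f(c, f(p(c), c)))  →  p(f(c, p(c)))   [R1 at 1.2]
6. p(f(c, p(c)))  →  p(c)   [R4 at 1]

p(c)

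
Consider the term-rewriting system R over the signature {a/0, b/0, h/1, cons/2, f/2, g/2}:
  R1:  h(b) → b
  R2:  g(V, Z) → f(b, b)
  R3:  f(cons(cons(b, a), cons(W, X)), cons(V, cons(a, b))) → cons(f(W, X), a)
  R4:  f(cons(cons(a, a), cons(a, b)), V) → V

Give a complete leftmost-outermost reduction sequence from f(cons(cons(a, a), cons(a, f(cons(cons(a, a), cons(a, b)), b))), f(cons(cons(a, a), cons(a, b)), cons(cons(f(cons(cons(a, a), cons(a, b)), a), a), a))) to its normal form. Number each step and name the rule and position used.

cons(cons(a, a), a)

1. f(cons(cons(a, a), cons(a, f(cons(cons(a, a), cons(a, b)), b))), f(cons(cons(a, a), cons(a, b)), cons(cons(f(cons(cons(a, a), cons(a, b)), a), a), a)))  →  f(cons(cons(a, a), cons(a, b)), f(cons(cons(a, a), cons(a, b)), cons(cons(f(cons(cons(a, a), cons(a, b)), a), a), a)))   [R4 at 1.2.2]
2. f(cons(cons(a, a), cons(a, b)), f(cons(cons(a, a), cons(a, b)), cons(cons(f(cons(cons(a, a), cons(a, b)), a), a), a)))  →  f(cons(cons(a, a), cons(a, b)), cons(cons(f(cons(cons(a, a), cons(a, b)), a), a), a))   [R4 at ε]
3. f(cons(cons(a, a), cons(a, b)), cons(cons(f(cons(cons(a, a), cons(a, b)), a), a), a))  →  cons(cons(f(cons(cons(a, a), cons(a, b)), a), a), a)   [R4 at ε]
4. cons(cons(f(cons(cons(a, a), cons(a, b)), a), a), a)  →  cons(cons(a, a), a)   [R4 at 1.1]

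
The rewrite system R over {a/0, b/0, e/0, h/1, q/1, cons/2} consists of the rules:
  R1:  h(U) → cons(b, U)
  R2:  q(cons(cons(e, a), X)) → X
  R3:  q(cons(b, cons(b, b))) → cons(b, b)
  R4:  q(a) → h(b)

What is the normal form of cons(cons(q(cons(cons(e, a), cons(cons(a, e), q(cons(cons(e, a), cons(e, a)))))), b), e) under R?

1. cons(cons(q(cons(cons(e, a), cons(cons(a, e), q(cons(cons(e, a), cons(e, a)))))), b), e)  →  cons(cons(cons(cons(a, e), q(cons(cons(e, a), cons(e, a)))), b), e)   [R2 at 1.1]
2. cons(cons(cons(cons(a, e), q(cons(cons(e, a), cons(e, a)))), b), e)  →  cons(cons(cons(cons(a, e), cons(e, a)), b), e)   [R2 at 1.1.2]

cons(cons(cons(cons(a, e), cons(e, a)), b), e)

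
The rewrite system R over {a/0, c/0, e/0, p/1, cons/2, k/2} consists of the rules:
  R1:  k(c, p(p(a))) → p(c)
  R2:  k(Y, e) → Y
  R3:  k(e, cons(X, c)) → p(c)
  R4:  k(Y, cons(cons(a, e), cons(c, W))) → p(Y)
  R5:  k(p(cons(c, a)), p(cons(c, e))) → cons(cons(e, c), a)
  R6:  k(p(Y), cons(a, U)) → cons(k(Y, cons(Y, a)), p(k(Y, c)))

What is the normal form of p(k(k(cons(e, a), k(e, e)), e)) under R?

p(cons(e, a))

1. p(k(k(cons(e, a), k(e, e)), e))  →  p(k(cons(e, a), k(e, e)))   [R2 at 1]
2. p(k(cons(e, a), k(e, e)))  →  p(k(cons(e, a), e))   [R2 at 1.2]
3. p(k(cons(e, a), e))  →  p(cons(e, a))   [R2 at 1]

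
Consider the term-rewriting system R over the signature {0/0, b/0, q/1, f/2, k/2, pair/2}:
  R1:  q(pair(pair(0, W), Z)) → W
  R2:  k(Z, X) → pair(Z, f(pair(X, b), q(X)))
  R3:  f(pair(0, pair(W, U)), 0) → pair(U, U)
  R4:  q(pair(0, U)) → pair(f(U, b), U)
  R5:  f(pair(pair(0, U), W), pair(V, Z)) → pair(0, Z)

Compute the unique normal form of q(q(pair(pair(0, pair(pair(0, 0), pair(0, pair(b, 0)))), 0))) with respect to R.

0

1. q(q(pair(pair(0, pair(pair(0, 0), pair(0, pair(b, 0)))), 0)))  →  q(pair(pair(0, 0), pair(0, pair(b, 0))))   [R1 at 1]
2. q(pair(pair(0, 0), pair(0, pair(b, 0))))  →  0   [R1 at ε]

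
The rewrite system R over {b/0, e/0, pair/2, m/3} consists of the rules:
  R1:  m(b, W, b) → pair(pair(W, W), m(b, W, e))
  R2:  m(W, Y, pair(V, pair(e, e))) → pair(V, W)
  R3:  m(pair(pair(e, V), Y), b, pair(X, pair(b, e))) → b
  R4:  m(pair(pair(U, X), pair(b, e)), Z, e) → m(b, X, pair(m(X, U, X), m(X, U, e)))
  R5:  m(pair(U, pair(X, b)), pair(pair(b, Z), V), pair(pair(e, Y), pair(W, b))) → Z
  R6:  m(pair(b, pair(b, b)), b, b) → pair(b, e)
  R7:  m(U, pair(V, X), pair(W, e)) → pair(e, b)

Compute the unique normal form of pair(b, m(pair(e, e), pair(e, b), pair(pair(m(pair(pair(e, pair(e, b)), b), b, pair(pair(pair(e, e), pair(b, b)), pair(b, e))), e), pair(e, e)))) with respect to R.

1. pair(b, m(pair(e, e), pair(e, b), pair(pair(m(pair(pair(e, pair(e, b)), b), b, pair(pair(pair(e, e), pair(b, b)), pair(b, e))), e), pair(e, e))))  →  pair(b, pair(pair(m(pair(pair(e, pair(e, b)), b), b, pair(pair(pair(e, e), pair(b, b)), pair(b, e))), e), pair(e, e)))   [R2 at 2]
2. pair(b, pair(pair(m(pair(pair(e, pair(e, b)), b), b, pair(pair(pair(e, e), pair(b, b)), pair(b, e))), e), pair(e, e)))  →  pair(b, pair(pair(b, e), pair(e, e)))   [R3 at 2.1.1]

pair(b, pair(pair(b, e), pair(e, e)))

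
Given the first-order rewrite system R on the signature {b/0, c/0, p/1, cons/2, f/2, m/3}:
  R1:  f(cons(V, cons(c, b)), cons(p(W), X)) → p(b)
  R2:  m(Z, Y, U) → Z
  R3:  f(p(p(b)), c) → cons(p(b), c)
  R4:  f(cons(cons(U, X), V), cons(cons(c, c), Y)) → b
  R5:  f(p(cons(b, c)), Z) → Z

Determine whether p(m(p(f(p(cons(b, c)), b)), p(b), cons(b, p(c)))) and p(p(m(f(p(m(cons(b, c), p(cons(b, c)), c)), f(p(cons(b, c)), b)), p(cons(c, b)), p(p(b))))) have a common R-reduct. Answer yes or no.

yes — NF(t₁) = p(p(b)), NF(t₂) = p(p(b))

Reduce t₁ = p(m(p(f(p(cons(b, c)), b)), p(b), cons(b, p(c)))):
1. p(m(p(f(p(cons(b, c)), b)), p(b), cons(b, p(c))))  →  p(p(f(p(cons(b, c)), b)))   [R2 at 1]
2. p(p(f(p(cons(b, c)), b)))  →  p(p(b))   [R5 at 1.1]

Reduce t₂ = p(p(m(f(p(m(cons(b, c), p(cons(b, c)), c)), f(p(cons(b, c)), b)), p(cons(c, b)), p(p(b))))):
1. p(p(m(f(p(m(cons(b, c), p(cons(b, c)), c)), f(p(cons(b, c)), b)), p(cons(c, b)), p(p(b)))))  →  p(p(f(p(m(cons(b, c), p(cons(b, c)), c)), f(p(cons(b, c)), b))))   [R2 at 1.1]
2. p(p(f(p(m(cons(b, c), p(cons(b, c)), c)), f(p(cons(b, c)), b))))  →  p(p(f(p(cons(b, c)), f(p(cons(b, c)), b))))   [R2 at 1.1.1.1]
3. p(p(f(p(cons(b, c)), f(p(cons(b, c)), b))))  →  p(p(f(p(cons(b, c)), b)))   [R5 at 1.1]
4. p(p(f(p(cons(b, c)), b)))  →  p(p(b))   [R5 at 1.1]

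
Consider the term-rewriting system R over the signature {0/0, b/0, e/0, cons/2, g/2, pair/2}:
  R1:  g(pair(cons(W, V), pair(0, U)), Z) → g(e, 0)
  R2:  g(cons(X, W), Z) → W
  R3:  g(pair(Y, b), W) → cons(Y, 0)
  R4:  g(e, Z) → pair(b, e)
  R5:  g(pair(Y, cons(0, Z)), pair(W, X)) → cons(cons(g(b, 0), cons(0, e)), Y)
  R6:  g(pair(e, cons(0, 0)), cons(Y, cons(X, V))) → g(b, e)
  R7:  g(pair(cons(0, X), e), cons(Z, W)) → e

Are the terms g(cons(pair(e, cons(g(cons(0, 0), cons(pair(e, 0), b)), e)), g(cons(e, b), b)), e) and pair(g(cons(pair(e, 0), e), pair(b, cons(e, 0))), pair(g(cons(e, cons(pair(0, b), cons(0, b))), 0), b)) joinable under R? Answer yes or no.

no — NF(t₁) = b, NF(t₂) = pair(e, pair(cons(pair(0, b), cons(0, b)), b))

Reduce t₁ = g(cons(pair(e, cons(g(cons(0, 0), cons(pair(e, 0), b)), e)), g(cons(e, b), b)), e):
1. g(cons(pair(e, cons(g(cons(0, 0), cons(pair(e, 0), b)), e)), g(cons(e, b), b)), e)  →  g(cons(e, b), b)   [R2 at ε]
2. g(cons(e, b), b)  →  b   [R2 at ε]

Reduce t₂ = pair(g(cons(pair(e, 0), e), pair(b, cons(e, 0))), pair(g(cons(e, cons(pair(0, b), cons(0, b))), 0), b)):
1. pair(g(cons(pair(e, 0), e), pair(b, cons(e, 0))), pair(g(cons(e, cons(pair(0, b), cons(0, b))), 0), b))  →  pair(e, pair(g(cons(e, cons(pair(0, b), cons(0, b))), 0), b))   [R2 at 1]
2. pair(e, pair(g(cons(e, cons(pair(0, b), cons(0, b))), 0), b))  →  pair(e, pair(cons(pair(0, b), cons(0, b)), b))   [R2 at 2.1]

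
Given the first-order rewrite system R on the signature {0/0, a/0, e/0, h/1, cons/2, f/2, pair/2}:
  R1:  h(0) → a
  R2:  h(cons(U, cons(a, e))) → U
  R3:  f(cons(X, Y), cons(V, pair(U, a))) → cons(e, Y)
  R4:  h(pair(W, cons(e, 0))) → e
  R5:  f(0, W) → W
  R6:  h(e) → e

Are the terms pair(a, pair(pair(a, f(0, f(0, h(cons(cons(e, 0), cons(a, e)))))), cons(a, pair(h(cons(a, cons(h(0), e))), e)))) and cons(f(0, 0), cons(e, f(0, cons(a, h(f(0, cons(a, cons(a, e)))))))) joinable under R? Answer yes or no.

Reduce t₁ = pair(a, pair(pair(a, f(0, f(0, h(cons(cons(e, 0), cons(a, e)))))), cons(a, pair(h(cons(a, cons(h(0), e))), e)))):
1. pair(a, pair(pair(a, f(0, f(0, h(cons(cons(e, 0), cons(a, e)))))), cons(a, pair(h(cons(a, cons(h(0), e))), e))))  →  pair(a, pair(pair(a, f(0, h(cons(cons(e, 0), cons(a, e))))), cons(a, pair(h(cons(a, cons(h(0), e))), e))))   [R5 at 2.1.2]
2. pair(a, pair(pair(a, f(0, h(cons(cons(e, 0), cons(a, e))))), cons(a, pair(h(cons(a, cons(h(0), e))), e))))  →  pair(a, pair(pair(a, h(cons(cons(e, 0), cons(a, e)))), cons(a, pair(h(cons(a, cons(h(0), e))), e))))   [R5 at 2.1.2]
3. pair(a, pair(pair(a, h(cons(cons(e, 0), cons(a, e)))), cons(a, pair(h(cons(a, cons(h(0), e))), e))))  →  pair(a, pair(pair(a, cons(e, 0)), cons(a, pair(h(cons(a, cons(h(0), e))), e))))   [R2 at 2.1.2]
4. pair(a, pair(pair(a, cons(e, 0)), cons(a, pair(h(cons(a, cons(h(0), e))), e))))  →  pair(a, pair(pair(a, cons(e, 0)), cons(a, pair(h(cons(a, cons(a, e))), e))))   [R1 at 2.2.2.1.1.2.1]
5. pair(a, pair(pair(a, cons(e, 0)), cons(a, pair(h(cons(a, cons(a, e))), e))))  →  pair(a, pair(pair(a, cons(e, 0)), cons(a, pair(a, e))))   [R2 at 2.2.2.1]

Reduce t₂ = cons(f(0, 0), cons(e, f(0, cons(a, h(f(0, cons(a, cons(a, e)))))))):
1. cons(f(0, 0), cons(e, f(0, cons(a, h(f(0, cons(a, cons(a, e))))))))  →  cons(0, cons(e, f(0, cons(a, h(f(0, cons(a, cons(a, e))))))))   [R5 at 1]
2. cons(0, cons(e, f(0, cons(a, h(f(0, cons(a, cons(a, e))))))))  →  cons(0, cons(e, cons(a, h(f(0, cons(a, cons(a, e)))))))   [R5 at 2.2]
3. cons(0, cons(e, cons(a, h(f(0, cons(a, cons(a, e)))))))  →  cons(0, cons(e, cons(a, h(cons(a, cons(a, e))))))   [R5 at 2.2.2.1]
4. cons(0, cons(e, cons(a, h(cons(a, cons(a, e))))))  →  cons(0, cons(e, cons(a, a)))   [R2 at 2.2.2]

no — NF(t₁) = pair(a, pair(pair(a, cons(e, 0)), cons(a, pair(a, e)))), NF(t₂) = cons(0, cons(e, cons(a, a)))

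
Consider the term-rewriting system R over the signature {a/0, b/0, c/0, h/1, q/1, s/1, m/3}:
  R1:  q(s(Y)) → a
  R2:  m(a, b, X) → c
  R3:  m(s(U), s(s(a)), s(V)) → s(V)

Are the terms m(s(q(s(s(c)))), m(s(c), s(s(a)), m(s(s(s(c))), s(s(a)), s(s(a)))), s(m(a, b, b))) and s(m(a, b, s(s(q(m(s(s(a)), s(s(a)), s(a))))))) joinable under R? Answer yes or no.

Reduce t₁ = m(s(q(s(s(c)))), m(s(c), s(s(a)), m(s(s(s(c))), s(s(a)), s(s(a)))), s(m(a, b, b))):
1. m(s(q(s(s(c)))), m(s(c), s(s(a)), m(s(s(s(c))), s(s(a)), s(s(a)))), s(m(a, b, b)))  →  m(s(a), m(s(c), s(s(a)), m(s(s(s(c))), s(s(a)), s(s(a)))), s(m(a, b, b)))   [R1 at 1.1]
2. m(s(a), m(s(c), s(s(a)), m(s(s(s(c))), s(s(a)), s(s(a)))), s(m(a, b, b)))  →  m(s(a), m(s(c), s(s(a)), s(s(a))), s(m(a, b, b)))   [R3 at 2.3]
3. m(s(a), m(s(c), s(s(a)), s(s(a))), s(m(a, b, b)))  →  m(s(a), s(s(a)), s(m(a, b, b)))   [R3 at 2]
4. m(s(a), s(s(a)), s(m(a, b, b)))  →  s(m(a, b, b))   [R3 at ε]
5. s(m(a, b, b))  →  s(c)   [R2 at 1]

Reduce t₂ = s(m(a, b, s(s(q(m(s(s(a)), s(s(a)), s(a))))))):
1. s(m(a, b, s(s(q(m(s(s(a)), s(s(a)), s(a)))))))  →  s(c)   [R2 at 1]

yes — NF(t₁) = s(c), NF(t₂) = s(c)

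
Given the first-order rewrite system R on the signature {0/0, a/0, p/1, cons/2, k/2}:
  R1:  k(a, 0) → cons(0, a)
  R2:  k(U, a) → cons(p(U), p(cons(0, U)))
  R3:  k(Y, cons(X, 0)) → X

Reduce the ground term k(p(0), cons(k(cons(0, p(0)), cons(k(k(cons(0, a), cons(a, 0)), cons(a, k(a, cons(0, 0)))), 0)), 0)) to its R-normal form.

1. k(p(0), cons(k(cons(0, p(0)), cons(k(k(cons(0, a), cons(a, 0)), cons(a, k(a, cons(0, 0)))), 0)), 0))  →  k(cons(0, p(0)), cons(k(k(cons(0, a), cons(a, 0)), cons(a, k(a, cons(0, 0)))), 0))   [R3 at ε]
2. k(cons(0, p(0)), cons(k(k(cons(0, a), cons(a, 0)), cons(a, k(a, cons(0, 0)))), 0))  →  k(k(cons(0, a), cons(a, 0)), cons(a, k(a, cons(0, 0))))   [R3 at ε]
3. k(k(cons(0, a), cons(a, 0)), cons(a, k(a, cons(0, 0))))  →  k(a, cons(a, k(a, cons(0, 0))))   [R3 at 1]
4. k(a, cons(a, k(a, cons(0, 0))))  →  k(a, cons(a, 0))   [R3 at 2.2]
5. k(a, cons(a, 0))  →  a   [R3 at ε]

a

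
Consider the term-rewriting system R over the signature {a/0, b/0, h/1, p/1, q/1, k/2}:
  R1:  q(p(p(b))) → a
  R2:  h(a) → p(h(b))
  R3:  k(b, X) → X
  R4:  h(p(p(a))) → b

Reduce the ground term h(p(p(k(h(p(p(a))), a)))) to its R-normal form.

1. h(p(p(k(h(p(p(a))), a))))  →  h(p(p(k(b, a))))   [R4 at 1.1.1.1]
2. h(p(p(k(b, a))))  →  h(p(p(a)))   [R3 at 1.1.1]
3. h(p(p(a)))  →  b   [R4 at ε]

b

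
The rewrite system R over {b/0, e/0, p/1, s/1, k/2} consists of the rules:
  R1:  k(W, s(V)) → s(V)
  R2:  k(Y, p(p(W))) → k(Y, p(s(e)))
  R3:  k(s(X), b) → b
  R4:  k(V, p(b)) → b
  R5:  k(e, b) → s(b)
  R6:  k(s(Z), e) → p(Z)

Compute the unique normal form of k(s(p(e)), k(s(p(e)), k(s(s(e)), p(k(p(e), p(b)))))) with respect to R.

b

1. k(s(p(e)), k(s(p(e)), k(s(s(e)), p(k(p(e), p(b))))))  →  k(s(p(e)), k(s(p(e)), k(s(s(e)), p(b))))   [R4 at 2.2.2.1]
2. k(s(p(e)), k(s(p(e)), k(s(s(e)), p(b))))  →  k(s(p(e)), k(s(p(e)), b))   [R4 at 2.2]
3. k(s(p(e)), k(s(p(e)), b))  →  k(s(p(e)), b)   [R3 at 2]
4. k(s(p(e)), b)  →  b   [R3 at ε]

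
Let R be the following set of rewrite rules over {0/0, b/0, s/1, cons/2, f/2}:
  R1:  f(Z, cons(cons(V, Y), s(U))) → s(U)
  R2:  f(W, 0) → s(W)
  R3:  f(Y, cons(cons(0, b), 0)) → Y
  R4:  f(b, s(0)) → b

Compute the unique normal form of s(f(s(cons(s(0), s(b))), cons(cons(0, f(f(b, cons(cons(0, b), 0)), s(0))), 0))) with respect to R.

1. s(f(s(cons(s(0), s(b))), cons(cons(0, f(f(b, cons(cons(0, b), 0)), s(0))), 0)))  →  s(f(s(cons(s(0), s(b))), cons(cons(0, f(b, s(0))), 0)))   [R3 at 1.2.1.2.1]
2. s(f(s(cons(s(0), s(b))), cons(cons(0, f(b, s(0))), 0)))  →  s(f(s(cons(s(0), s(b))), cons(cons(0, b), 0)))   [R4 at 1.2.1.2]
3. s(f(s(cons(s(0), s(b))), cons(cons(0, b), 0)))  →  s(s(cons(s(0), s(b))))   [R3 at 1]

s(s(cons(s(0), s(b))))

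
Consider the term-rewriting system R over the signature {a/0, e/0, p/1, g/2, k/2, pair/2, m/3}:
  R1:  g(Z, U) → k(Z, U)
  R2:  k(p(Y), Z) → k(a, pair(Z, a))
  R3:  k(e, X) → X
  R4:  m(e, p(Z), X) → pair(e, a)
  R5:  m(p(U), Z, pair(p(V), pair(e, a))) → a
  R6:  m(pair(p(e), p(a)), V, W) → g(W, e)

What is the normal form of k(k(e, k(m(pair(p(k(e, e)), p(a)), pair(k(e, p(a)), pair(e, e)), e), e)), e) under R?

e

1. k(k(e, k(m(pair(p(k(e, e)), p(a)), pair(k(e, p(a)), pair(e, e)), e), e)), e)  →  k(k(m(pair(p(k(e, e)), p(a)), pair(k(e, p(a)), pair(e, e)), e), e), e)   [R3 at 1]
2. k(k(m(pair(p(k(e, e)), p(a)), pair(k(e, p(a)), pair(e, e)), e), e), e)  →  k(k(m(pair(p(e), p(a)), pair(k(e, p(a)), pair(e, e)), e), e), e)   [R3 at 1.1.1.1.1]
3. k(k(m(pair(p(e), p(a)), pair(k(e, p(a)), pair(e, e)), e), e), e)  →  k(k(g(e, e), e), e)   [R6 at 1.1]
4. k(k(g(e, e), e), e)  →  k(k(k(e, e), e), e)   [R1 at 1.1]
5. k(k(k(e, e), e), e)  →  k(k(e, e), e)   [R3 at 1.1]
6. k(k(e, e), e)  →  k(e, e)   [R3 at 1]
7. k(e, e)  →  e   [R3 at ε]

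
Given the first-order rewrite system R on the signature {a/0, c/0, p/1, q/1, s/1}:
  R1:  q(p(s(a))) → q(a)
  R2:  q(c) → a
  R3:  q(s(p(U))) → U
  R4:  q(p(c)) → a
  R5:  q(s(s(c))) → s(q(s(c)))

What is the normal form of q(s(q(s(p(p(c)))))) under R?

1. q(s(q(s(p(p(c))))))  →  q(s(p(c)))   [R3 at 1.1]
2. q(s(p(c)))  →  c   [R3 at ε]

c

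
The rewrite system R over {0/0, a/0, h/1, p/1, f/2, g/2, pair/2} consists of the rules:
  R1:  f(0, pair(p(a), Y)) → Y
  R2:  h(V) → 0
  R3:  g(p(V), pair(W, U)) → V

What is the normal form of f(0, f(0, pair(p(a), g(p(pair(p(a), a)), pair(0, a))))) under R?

1. f(0, f(0, pair(p(a), g(p(pair(p(a), a)), pair(0, a)))))  →  f(0, g(p(pair(p(a), a)), pair(0, a)))   [R1 at 2]
2. f(0, g(p(pair(p(a), a)), pair(0, a)))  →  f(0, pair(p(a), a))   [R3 at 2]
3. f(0, pair(p(a), a))  →  a   [R1 at ε]

a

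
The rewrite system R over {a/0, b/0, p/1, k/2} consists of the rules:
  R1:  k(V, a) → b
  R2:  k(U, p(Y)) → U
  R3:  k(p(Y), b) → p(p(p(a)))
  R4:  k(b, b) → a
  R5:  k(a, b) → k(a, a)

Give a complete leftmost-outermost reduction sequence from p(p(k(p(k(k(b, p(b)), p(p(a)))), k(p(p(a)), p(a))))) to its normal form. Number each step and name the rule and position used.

1. p(p(k(p(k(k(b, p(b)), p(p(a)))), k(p(p(a)), p(a)))))  →  p(p(k(p(k(b, p(b))), k(p(p(a)), p(a)))))   [R2 at 1.1.1.1]
2. p(p(k(p(k(b, p(b))), k(p(p(a)), p(a)))))  →  p(p(k(p(b), k(p(p(a)), p(a)))))   [R2 at 1.1.1.1]
3. p(p(k(p(b), k(p(p(a)), p(a)))))  →  p(p(k(p(b), p(p(a)))))   [R2 at 1.1.2]
4. p(p(k(p(b), p(p(a)))))  →  p(p(p(b)))   [R2 at 1.1]

p(p(p(b)))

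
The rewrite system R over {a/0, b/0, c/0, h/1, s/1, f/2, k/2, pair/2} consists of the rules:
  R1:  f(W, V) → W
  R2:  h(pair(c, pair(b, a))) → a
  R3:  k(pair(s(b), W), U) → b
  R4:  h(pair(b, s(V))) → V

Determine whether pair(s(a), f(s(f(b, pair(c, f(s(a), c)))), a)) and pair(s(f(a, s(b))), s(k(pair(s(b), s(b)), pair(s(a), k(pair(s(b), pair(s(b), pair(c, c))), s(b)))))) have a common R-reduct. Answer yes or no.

yes — NF(t₁) = pair(s(a), s(b)), NF(t₂) = pair(s(a), s(b))

Reduce t₁ = pair(s(a), f(s(f(b, pair(c, f(s(a), c)))), a)):
1. pair(s(a), f(s(f(b, pair(c, f(s(a), c)))), a))  →  pair(s(a), s(f(b, pair(c, f(s(a), c)))))   [R1 at 2]
2. pair(s(a), s(f(b, pair(c, f(s(a), c)))))  →  pair(s(a), s(b))   [R1 at 2.1]

Reduce t₂ = pair(s(f(a, s(b))), s(k(pair(s(b), s(b)), pair(s(a), k(pair(s(b), pair(s(b), pair(c, c))), s(b)))))):
1. pair(s(f(a, s(b))), s(k(pair(s(b), s(b)), pair(s(a), k(pair(s(b), pair(s(b), pair(c, c))), s(b))))))  →  pair(s(a), s(k(pair(s(b), s(b)), pair(s(a), k(pair(s(b), pair(s(b), pair(c, c))), s(b))))))   [R1 at 1.1]
2. pair(s(a), s(k(pair(s(b), s(b)), pair(s(a), k(pair(s(b), pair(s(b), pair(c, c))), s(b))))))  →  pair(s(a), s(b))   [R3 at 2.1]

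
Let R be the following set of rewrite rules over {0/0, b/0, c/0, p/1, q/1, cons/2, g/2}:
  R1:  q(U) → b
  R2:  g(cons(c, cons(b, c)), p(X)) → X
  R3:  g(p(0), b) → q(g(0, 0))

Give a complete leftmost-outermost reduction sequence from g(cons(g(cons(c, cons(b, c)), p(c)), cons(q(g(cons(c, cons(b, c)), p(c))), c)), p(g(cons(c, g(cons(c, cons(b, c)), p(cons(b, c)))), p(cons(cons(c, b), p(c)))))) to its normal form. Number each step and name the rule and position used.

cons(cons(c, b), p(c))

1. g(cons(g(cons(c, cons(b, c)), p(c)), cons(q(g(cons(c, cons(b, c)), p(c))), c)), p(g(cons(c, g(cons(c, cons(b, c)), p(cons(b, c)))), p(cons(cons(c, b), p(c))))))  →  g(cons(c, cons(q(g(cons(c, cons(b, c)), p(c))), c)), p(g(cons(c, g(cons(c, cons(b, c)), p(cons(b, c)))), p(cons(cons(c, b), p(c))))))   [R2 at 1.1]
2. g(cons(c, cons(q(g(cons(c, cons(b, c)), p(c))), c)), p(g(cons(c, g(cons(c, cons(b, c)), p(cons(b, c)))), p(cons(cons(c, b), p(c))))))  →  g(cons(c, cons(b, c)), p(g(cons(c, g(cons(c, cons(b, c)), p(cons(b, c)))), p(cons(cons(c, b), p(c))))))   [R1 at 1.2.1]
3. g(cons(c, cons(b, c)), p(g(cons(c, g(cons(c, cons(b, c)), p(cons(b, c)))), p(cons(cons(c, b), p(c))))))  →  g(cons(c, g(cons(c, cons(b, c)), p(cons(b, c)))), p(cons(cons(c, b), p(c))))   [R2 at ε]
4. g(cons(c, g(cons(c, cons(b, c)), p(cons(b, c)))), p(cons(cons(c, b), p(c))))  →  g(cons(c, cons(b, c)), p(cons(cons(c, b), p(c))))   [R2 at 1.2]
5. g(cons(c, cons(b, c)), p(cons(cons(c, b), p(c))))  →  cons(cons(c, b), p(c))   [R2 at ε]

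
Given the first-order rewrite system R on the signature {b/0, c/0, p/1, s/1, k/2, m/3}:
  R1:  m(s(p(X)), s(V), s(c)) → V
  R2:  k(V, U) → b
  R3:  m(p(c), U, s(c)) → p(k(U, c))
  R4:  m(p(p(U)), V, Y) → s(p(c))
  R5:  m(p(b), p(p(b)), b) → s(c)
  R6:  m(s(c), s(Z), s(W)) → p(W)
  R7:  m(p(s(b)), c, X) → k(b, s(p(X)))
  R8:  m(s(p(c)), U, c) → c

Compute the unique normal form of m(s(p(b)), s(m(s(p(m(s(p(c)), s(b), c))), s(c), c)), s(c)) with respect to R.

1. m(s(p(b)), s(m(s(p(m(s(p(c)), s(b), c))), s(c), c)), s(c))  →  m(s(p(m(s(p(c)), s(b), c))), s(c), c)   [R1 at ε]
2. m(s(p(m(s(p(c)), s(b), c))), s(c), c)  →  m(s(p(c)), s(c), c)   [R8 at 1.1.1]
3. m(s(p(c)), s(c), c)  →  c   [R8 at ε]

c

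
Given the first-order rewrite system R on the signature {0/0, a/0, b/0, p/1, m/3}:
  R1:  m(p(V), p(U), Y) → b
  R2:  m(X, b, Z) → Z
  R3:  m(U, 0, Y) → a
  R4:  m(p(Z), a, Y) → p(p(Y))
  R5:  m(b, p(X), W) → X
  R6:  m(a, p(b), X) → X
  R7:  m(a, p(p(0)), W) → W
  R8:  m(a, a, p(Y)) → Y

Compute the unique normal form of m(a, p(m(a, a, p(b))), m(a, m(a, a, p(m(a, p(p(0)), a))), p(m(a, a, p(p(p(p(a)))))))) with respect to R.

p(p(p(a)))

1. m(a, p(m(a, a, p(b))), m(a, m(a, a, p(m(a, p(p(0)), a))), p(m(a, a, p(p(p(p(a))))))))  →  m(a, p(b), m(a, m(a, a, p(m(a, p(p(0)), a))), p(m(a, a, p(p(p(p(a))))))))   [R8 at 2.1]
2. m(a, p(b), m(a, m(a, a, p(m(a, p(p(0)), a))), p(m(a, a, p(p(p(p(a))))))))  →  m(a, m(a, a, p(m(a, p(p(0)), a))), p(m(a, a, p(p(p(p(a)))))))   [R6 at ε]
3. m(a, m(a, a, p(m(a, p(p(0)), a))), p(m(a, a, p(p(p(p(a)))))))  →  m(a, m(a, p(p(0)), a), p(m(a, a, p(p(p(p(a)))))))   [R8 at 2]
4. m(a, m(a, p(p(0)), a), p(m(a, a, p(p(p(p(a)))))))  →  m(a, a, p(m(a, a, p(p(p(p(a)))))))   [R7 at 2]
5. m(a, a, p(m(a, a, p(p(p(p(a)))))))  →  m(a, a, p(p(p(p(a)))))   [R8 at ε]
6. m(a, a, p(p(p(p(a)))))  →  p(p(p(a)))   [R8 at ε]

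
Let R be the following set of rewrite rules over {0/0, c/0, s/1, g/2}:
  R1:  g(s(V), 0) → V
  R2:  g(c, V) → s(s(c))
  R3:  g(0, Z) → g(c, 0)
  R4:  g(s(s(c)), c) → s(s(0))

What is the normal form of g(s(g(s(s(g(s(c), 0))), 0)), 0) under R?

1. g(s(g(s(s(g(s(c), 0))), 0)), 0)  →  g(s(s(g(s(c), 0))), 0)   [R1 at ε]
2. g(s(s(g(s(c), 0))), 0)  →  s(g(s(c), 0))   [R1 at ε]
3. s(g(s(c), 0))  →  s(c)   [R1 at 1]

s(c)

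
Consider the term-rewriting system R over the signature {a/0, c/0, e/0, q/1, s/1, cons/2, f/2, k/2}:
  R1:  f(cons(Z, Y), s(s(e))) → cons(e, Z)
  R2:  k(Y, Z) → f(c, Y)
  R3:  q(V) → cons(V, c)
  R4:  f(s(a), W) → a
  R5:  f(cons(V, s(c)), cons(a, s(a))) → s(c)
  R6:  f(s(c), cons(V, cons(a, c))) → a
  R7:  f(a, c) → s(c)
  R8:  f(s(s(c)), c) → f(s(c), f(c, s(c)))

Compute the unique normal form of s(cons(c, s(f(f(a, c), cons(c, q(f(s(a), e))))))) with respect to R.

s(cons(c, s(a)))

1. s(cons(c, s(f(f(a, c), cons(c, q(f(s(a), e)))))))  →  s(cons(c, s(f(s(c), cons(c, q(f(s(a), e)))))))   [R7 at 1.2.1.1]
2. s(cons(c, s(f(s(c), cons(c, q(f(s(a), e)))))))  →  s(cons(c, s(f(s(c), cons(c, cons(f(s(a), e), c))))))   [R3 at 1.2.1.2.2]
3. s(cons(c, s(f(s(c), cons(c, cons(f(s(a), e), c))))))  →  s(cons(c, s(f(s(c), cons(c, cons(a, c))))))   [R4 at 1.2.1.2.2.1]
4. s(cons(c, s(f(s(c), cons(c, cons(a, c))))))  →  s(cons(c, s(a)))   [R6 at 1.2.1]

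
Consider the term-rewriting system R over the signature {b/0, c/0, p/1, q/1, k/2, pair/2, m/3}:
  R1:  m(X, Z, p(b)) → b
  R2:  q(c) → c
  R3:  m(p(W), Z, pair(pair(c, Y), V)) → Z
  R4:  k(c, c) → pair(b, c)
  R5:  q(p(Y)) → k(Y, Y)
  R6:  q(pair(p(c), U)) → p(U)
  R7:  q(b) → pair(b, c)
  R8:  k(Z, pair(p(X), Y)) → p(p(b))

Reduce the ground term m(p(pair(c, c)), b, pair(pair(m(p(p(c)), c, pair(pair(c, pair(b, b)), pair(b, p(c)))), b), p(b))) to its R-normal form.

1. m(p(pair(c, c)), b, pair(pair(m(p(p(c)), c, pair(pair(c, pair(b, b)), pair(b, p(c)))), b), p(b)))  →  m(p(pair(c, c)), b, pair(pair(c, b), p(b)))   [R3 at 3.1.1]
2. m(p(pair(c, c)), b, pair(pair(c, b), p(b)))  →  b   [R3 at ε]

b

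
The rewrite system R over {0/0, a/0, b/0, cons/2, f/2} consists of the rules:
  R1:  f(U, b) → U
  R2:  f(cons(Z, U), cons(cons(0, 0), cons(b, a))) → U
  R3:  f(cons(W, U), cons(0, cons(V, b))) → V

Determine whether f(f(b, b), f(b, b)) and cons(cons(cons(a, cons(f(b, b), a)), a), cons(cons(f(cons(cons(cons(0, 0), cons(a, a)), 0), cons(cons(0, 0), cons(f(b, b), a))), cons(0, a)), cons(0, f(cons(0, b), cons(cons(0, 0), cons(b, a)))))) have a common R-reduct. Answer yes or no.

no — NF(t₁) = b, NF(t₂) = cons(cons(cons(a, cons(b, a)), a), cons(cons(0, cons(0, a)), cons(0, b)))

Reduce t₁ = f(f(b, b), f(b, b)):
1. f(f(b, b), f(b, b))  →  f(b, f(b, b))   [R1 at 1]
2. f(b, f(b, b))  →  f(b, b)   [R1 at 2]
3. f(b, b)  →  b   [R1 at ε]

Reduce t₂ = cons(cons(cons(a, cons(f(b, b), a)), a), cons(cons(f(cons(cons(cons(0, 0), cons(a, a)), 0), cons(cons(0, 0), cons(f(b, b), a))), cons(0, a)), cons(0, f(cons(0, b), cons(cons(0, 0), cons(b, a)))))):
1. cons(cons(cons(a, cons(f(b, b), a)), a), cons(cons(f(cons(cons(cons(0, 0), cons(a, a)), 0), cons(cons(0, 0), cons(f(b, b), a))), cons(0, a)), cons(0, f(cons(0, b), cons(cons(0, 0), cons(b, a))))))  →  cons(cons(cons(a, cons(b, a)), a), cons(cons(f(cons(cons(cons(0, 0), cons(a, a)), 0), cons(cons(0, 0), cons(f(b, b), a))), cons(0, a)), cons(0, f(cons(0, b), cons(cons(0, 0), cons(b, a))))))   [R1 at 1.1.2.1]
2. cons(cons(cons(a, cons(b, a)), a), cons(cons(f(cons(cons(cons(0, 0), cons(a, a)), 0), cons(cons(0, 0), cons(f(b, b), a))), cons(0, a)), cons(0, f(cons(0, b), cons(cons(0, 0), cons(b, a))))))  →  cons(cons(cons(a, cons(b, a)), a), cons(cons(f(cons(cons(cons(0, 0), cons(a, a)), 0), cons(cons(0, 0), cons(b, a))), cons(0, a)), cons(0, f(cons(0, b), cons(cons(0, 0), cons(b, a))))))   [R1 at 2.1.1.2.2.1]
3. cons(cons(cons(a, cons(b, a)), a), cons(cons(f(cons(cons(cons(0, 0), cons(a, a)), 0), cons(cons(0, 0), cons(b, a))), cons(0, a)), cons(0, f(cons(0, b), cons(cons(0, 0), cons(b, a))))))  →  cons(cons(cons(a, cons(b, a)), a), cons(cons(0, cons(0, a)), cons(0, f(cons(0, b), cons(cons(0, 0), cons(b, a))))))   [R2 at 2.1.1]
4. cons(cons(cons(a, cons(b, a)), a), cons(cons(0, cons(0, a)), cons(0, f(cons(0, b), cons(cons(0, 0), cons(b, a))))))  →  cons(cons(cons(a, cons(b, a)), a), cons(cons(0, cons(0, a)), cons(0, b)))   [R2 at 2.2.2]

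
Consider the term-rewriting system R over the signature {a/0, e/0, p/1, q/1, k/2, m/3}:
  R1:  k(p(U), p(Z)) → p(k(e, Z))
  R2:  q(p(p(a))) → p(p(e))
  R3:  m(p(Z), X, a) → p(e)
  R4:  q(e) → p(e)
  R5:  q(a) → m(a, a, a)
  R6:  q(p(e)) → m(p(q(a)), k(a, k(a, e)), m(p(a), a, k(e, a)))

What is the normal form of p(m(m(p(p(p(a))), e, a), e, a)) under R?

1. p(m(m(p(p(p(a))), e, a), e, a))  →  p(m(p(e), e, a))   [R3 at 1.1]
2. p(m(p(e), e, a))  →  p(p(e))   [R3 at 1]

p(p(e))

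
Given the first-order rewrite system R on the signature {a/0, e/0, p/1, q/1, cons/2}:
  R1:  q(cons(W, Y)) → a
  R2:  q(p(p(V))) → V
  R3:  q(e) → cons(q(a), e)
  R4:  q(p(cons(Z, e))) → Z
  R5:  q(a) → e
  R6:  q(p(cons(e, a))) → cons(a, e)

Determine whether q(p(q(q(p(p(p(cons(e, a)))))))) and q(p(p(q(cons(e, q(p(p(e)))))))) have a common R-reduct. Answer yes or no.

yes — NF(t₁) = a, NF(t₂) = a

Reduce t₁ = q(p(q(q(p(p(p(cons(e, a)))))))):
1. q(p(q(q(p(p(p(cons(e, a))))))))  →  q(p(q(p(cons(e, a)))))   [R2 at 1.1.1]
2. q(p(q(p(cons(e, a)))))  →  q(p(cons(a, e)))   [R6 at 1.1]
3. q(p(cons(a, e)))  →  a   [R4 at ε]

Reduce t₂ = q(p(p(q(cons(e, q(p(p(e)))))))):
1. q(p(p(q(cons(e, q(p(p(e))))))))  →  q(cons(e, q(p(p(e)))))   [R2 at ε]
2. q(cons(e, q(p(p(e)))))  →  a   [R1 at ε]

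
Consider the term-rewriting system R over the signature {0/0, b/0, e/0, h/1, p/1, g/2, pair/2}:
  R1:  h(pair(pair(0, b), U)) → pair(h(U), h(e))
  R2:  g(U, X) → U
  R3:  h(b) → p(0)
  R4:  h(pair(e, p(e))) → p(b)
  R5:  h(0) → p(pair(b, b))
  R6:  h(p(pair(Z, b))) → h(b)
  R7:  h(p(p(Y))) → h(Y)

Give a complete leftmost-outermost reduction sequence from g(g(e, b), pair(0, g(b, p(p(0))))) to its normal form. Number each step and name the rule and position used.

1. g(g(e, b), pair(0, g(b, p(p(0)))))  →  g(e, b)   [R2 at ε]
2. g(e, b)  →  e   [R2 at ε]

e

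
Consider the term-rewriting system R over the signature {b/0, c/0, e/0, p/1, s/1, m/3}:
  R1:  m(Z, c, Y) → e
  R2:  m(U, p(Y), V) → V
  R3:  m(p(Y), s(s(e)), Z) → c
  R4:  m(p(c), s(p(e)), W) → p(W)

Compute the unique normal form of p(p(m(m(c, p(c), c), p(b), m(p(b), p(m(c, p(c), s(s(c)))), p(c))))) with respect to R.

1. p(p(m(m(c, p(c), c), p(b), m(p(b), p(m(c, p(c), s(s(c)))), p(c)))))  →  p(p(m(p(b), p(m(c, p(c), s(s(c)))), p(c))))   [R2 at 1.1]
2. p(p(m(p(b), p(m(c, p(c), s(s(c)))), p(c))))  →  p(p(p(c)))   [R2 at 1.1]

p(p(p(c)))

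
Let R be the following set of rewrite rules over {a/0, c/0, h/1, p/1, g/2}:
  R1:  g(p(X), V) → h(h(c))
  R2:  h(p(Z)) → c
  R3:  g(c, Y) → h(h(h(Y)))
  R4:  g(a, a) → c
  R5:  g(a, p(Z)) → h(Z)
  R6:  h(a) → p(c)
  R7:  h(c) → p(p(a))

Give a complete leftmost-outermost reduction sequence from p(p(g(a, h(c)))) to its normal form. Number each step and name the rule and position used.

p(p(c))

1. p(p(g(a, h(c))))  →  p(p(g(a, p(p(a)))))   [R7 at 1.1.2]
2. p(p(g(a, p(p(a)))))  →  p(p(h(p(a))))   [R5 at 1.1]
3. p(p(h(p(a))))  →  p(p(c))   [R2 at 1.1]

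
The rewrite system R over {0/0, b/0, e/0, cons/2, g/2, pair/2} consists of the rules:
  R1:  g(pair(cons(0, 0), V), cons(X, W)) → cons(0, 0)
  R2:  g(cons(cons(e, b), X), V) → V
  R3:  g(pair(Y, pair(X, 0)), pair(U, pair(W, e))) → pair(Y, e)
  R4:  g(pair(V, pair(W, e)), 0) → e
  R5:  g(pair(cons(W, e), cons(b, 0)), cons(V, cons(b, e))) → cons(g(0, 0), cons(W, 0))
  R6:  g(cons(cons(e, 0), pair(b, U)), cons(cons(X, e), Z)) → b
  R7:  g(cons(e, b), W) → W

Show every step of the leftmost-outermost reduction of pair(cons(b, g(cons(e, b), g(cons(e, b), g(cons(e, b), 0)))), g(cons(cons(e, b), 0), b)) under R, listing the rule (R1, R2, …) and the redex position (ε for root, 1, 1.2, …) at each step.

1. pair(cons(b, g(cons(e, b), g(cons(e, b), g(cons(e, b), 0)))), g(cons(cons(e, b), 0), b))  →  pair(cons(b, g(cons(e, b), g(cons(e, b), 0))), g(cons(cons(e, b), 0), b))   [R7 at 1.2]
2. pair(cons(b, g(cons(e, b), g(cons(e, b), 0))), g(cons(cons(e, b), 0), b))  →  pair(cons(b, g(cons(e, b), 0)), g(cons(cons(e, b), 0), b))   [R7 at 1.2]
3. pair(cons(b, g(cons(e, b), 0)), g(cons(cons(e, b), 0), b))  →  pair(cons(b, 0), g(cons(cons(e, b), 0), b))   [R7 at 1.2]
4. pair(cons(b, 0), g(cons(cons(e, b), 0), b))  →  pair(cons(b, 0), b)   [R2 at 2]

pair(cons(b, 0), b)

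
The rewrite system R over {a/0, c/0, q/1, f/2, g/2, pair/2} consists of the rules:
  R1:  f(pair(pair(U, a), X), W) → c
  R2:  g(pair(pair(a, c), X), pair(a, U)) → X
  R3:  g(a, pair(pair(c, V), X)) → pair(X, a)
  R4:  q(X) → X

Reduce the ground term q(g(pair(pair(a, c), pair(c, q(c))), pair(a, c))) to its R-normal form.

1. q(g(pair(pair(a, c), pair(c, q(c))), pair(a, c)))  →  g(pair(pair(a, c), pair(c, q(c))), pair(a, c))   [R4 at ε]
2. g(pair(pair(a, c), pair(c, q(c))), pair(a, c))  →  pair(c, q(c))   [R2 at ε]
3. pair(c, q(c))  →  pair(c, c)   [R4 at 2]

pair(c, c)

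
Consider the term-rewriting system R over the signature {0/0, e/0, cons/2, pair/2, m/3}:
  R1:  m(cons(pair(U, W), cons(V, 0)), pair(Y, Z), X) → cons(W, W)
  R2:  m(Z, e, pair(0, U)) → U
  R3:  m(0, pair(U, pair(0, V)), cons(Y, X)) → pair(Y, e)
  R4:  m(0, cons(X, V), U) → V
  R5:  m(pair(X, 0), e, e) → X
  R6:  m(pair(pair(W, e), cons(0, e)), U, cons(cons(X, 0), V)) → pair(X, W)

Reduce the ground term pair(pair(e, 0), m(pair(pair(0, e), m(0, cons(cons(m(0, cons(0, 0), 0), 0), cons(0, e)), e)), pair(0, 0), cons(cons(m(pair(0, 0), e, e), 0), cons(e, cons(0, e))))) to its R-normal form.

pair(pair(e, 0), pair(0, 0))

1. pair(pair(e, 0), m(pair(pair(0, e), m(0, cons(cons(m(0, cons(0, 0), 0), 0), cons(0, e)), e)), pair(0, 0), cons(cons(m(pair(0, 0), e, e), 0), cons(e, cons(0, e)))))  →  pair(pair(e, 0), m(pair(pair(0, e), cons(0, e)), pair(0, 0), cons(cons(m(pair(0, 0), e, e), 0), cons(e, cons(0, e)))))   [R4 at 2.1.2]
2. pair(pair(e, 0), m(pair(pair(0, e), cons(0, e)), pair(0, 0), cons(cons(m(pair(0, 0), e, e), 0), cons(e, cons(0, e)))))  →  pair(pair(e, 0), pair(m(pair(0, 0), e, e), 0))   [R6 at 2]
3. pair(pair(e, 0), pair(m(pair(0, 0), e, e), 0))  →  pair(pair(e, 0), pair(0, 0))   [R5 at 2.1]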